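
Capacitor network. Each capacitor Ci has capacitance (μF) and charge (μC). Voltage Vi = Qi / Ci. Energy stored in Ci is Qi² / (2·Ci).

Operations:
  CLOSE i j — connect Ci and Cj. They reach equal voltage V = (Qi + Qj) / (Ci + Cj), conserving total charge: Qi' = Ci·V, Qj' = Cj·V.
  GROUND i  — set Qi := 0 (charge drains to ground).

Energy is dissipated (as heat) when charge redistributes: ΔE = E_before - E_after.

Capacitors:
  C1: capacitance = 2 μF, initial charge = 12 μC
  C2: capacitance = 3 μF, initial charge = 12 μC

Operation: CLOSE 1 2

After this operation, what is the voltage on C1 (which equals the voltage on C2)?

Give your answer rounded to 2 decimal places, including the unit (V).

Answer: 4.80 V

Derivation:
Initial: C1(2μF, Q=12μC, V=6.00V), C2(3μF, Q=12μC, V=4.00V)
Op 1: CLOSE 1-2: Q_total=24.00, C_total=5.00, V=4.80; Q1=9.60, Q2=14.40; dissipated=2.400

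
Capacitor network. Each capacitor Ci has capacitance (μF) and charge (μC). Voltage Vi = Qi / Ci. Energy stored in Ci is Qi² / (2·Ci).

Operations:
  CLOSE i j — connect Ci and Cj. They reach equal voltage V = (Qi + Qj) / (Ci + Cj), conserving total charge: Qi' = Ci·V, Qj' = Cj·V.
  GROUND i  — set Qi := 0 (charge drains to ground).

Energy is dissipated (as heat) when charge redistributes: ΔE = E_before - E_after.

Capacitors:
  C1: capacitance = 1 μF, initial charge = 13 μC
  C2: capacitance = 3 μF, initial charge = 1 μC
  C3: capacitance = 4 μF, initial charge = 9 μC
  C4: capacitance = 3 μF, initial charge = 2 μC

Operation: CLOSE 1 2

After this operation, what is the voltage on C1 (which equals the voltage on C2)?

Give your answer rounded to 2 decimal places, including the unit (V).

Answer: 3.50 V

Derivation:
Initial: C1(1μF, Q=13μC, V=13.00V), C2(3μF, Q=1μC, V=0.33V), C3(4μF, Q=9μC, V=2.25V), C4(3μF, Q=2μC, V=0.67V)
Op 1: CLOSE 1-2: Q_total=14.00, C_total=4.00, V=3.50; Q1=3.50, Q2=10.50; dissipated=60.167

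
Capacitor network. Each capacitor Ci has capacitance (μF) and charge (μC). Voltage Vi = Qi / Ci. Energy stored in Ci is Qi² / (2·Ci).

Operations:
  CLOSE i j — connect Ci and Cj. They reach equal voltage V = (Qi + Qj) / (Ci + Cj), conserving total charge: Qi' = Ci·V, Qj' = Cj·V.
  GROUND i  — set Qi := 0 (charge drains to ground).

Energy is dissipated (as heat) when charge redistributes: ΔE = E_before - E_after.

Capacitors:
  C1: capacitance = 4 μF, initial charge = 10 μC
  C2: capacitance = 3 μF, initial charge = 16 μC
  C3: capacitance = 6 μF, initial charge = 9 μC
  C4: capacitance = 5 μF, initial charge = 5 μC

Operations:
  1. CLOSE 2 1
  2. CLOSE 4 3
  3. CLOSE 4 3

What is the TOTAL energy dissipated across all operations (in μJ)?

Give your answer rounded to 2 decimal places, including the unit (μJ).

Answer: 7.22 μJ

Derivation:
Initial: C1(4μF, Q=10μC, V=2.50V), C2(3μF, Q=16μC, V=5.33V), C3(6μF, Q=9μC, V=1.50V), C4(5μF, Q=5μC, V=1.00V)
Op 1: CLOSE 2-1: Q_total=26.00, C_total=7.00, V=3.71; Q2=11.14, Q1=14.86; dissipated=6.881
Op 2: CLOSE 4-3: Q_total=14.00, C_total=11.00, V=1.27; Q4=6.36, Q3=7.64; dissipated=0.341
Op 3: CLOSE 4-3: Q_total=14.00, C_total=11.00, V=1.27; Q4=6.36, Q3=7.64; dissipated=0.000
Total dissipated: 7.222 μJ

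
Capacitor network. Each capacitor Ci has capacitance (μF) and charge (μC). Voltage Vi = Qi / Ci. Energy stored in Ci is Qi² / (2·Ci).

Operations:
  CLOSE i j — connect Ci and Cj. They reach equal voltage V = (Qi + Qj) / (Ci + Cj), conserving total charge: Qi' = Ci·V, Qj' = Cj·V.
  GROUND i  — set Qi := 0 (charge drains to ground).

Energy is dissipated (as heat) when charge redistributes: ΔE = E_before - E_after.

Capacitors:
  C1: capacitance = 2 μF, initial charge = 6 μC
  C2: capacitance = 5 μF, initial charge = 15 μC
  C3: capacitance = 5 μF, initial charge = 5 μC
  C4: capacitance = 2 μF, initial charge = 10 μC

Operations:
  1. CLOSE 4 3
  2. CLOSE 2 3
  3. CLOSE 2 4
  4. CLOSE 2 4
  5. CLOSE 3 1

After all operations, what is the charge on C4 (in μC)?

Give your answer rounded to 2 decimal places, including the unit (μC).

Initial: C1(2μF, Q=6μC, V=3.00V), C2(5μF, Q=15μC, V=3.00V), C3(5μF, Q=5μC, V=1.00V), C4(2μF, Q=10μC, V=5.00V)
Op 1: CLOSE 4-3: Q_total=15.00, C_total=7.00, V=2.14; Q4=4.29, Q3=10.71; dissipated=11.429
Op 2: CLOSE 2-3: Q_total=25.71, C_total=10.00, V=2.57; Q2=12.86, Q3=12.86; dissipated=0.918
Op 3: CLOSE 2-4: Q_total=17.14, C_total=7.00, V=2.45; Q2=12.24, Q4=4.90; dissipated=0.131
Op 4: CLOSE 2-4: Q_total=17.14, C_total=7.00, V=2.45; Q2=12.24, Q4=4.90; dissipated=0.000
Op 5: CLOSE 3-1: Q_total=18.86, C_total=7.00, V=2.69; Q3=13.47, Q1=5.39; dissipated=0.131
Final charges: Q1=5.39, Q2=12.24, Q3=13.47, Q4=4.90

Answer: 4.90 μC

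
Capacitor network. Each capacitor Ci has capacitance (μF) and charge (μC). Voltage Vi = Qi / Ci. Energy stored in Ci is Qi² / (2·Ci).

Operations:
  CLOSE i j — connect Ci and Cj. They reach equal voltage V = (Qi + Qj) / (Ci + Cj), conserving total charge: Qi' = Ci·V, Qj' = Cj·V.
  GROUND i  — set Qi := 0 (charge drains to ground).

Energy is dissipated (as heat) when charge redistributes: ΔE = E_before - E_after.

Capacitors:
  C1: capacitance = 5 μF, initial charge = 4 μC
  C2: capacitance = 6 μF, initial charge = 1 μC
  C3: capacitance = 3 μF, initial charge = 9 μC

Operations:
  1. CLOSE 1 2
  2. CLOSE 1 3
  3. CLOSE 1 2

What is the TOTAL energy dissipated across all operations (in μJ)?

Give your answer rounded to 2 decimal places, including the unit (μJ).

Answer: 7.86 μJ

Derivation:
Initial: C1(5μF, Q=4μC, V=0.80V), C2(6μF, Q=1μC, V=0.17V), C3(3μF, Q=9μC, V=3.00V)
Op 1: CLOSE 1-2: Q_total=5.00, C_total=11.00, V=0.45; Q1=2.27, Q2=2.73; dissipated=0.547
Op 2: CLOSE 1-3: Q_total=11.27, C_total=8.00, V=1.41; Q1=7.05, Q3=4.23; dissipated=6.074
Op 3: CLOSE 1-2: Q_total=9.77, C_total=11.00, V=0.89; Q1=4.44, Q2=5.33; dissipated=1.242
Total dissipated: 7.864 μJ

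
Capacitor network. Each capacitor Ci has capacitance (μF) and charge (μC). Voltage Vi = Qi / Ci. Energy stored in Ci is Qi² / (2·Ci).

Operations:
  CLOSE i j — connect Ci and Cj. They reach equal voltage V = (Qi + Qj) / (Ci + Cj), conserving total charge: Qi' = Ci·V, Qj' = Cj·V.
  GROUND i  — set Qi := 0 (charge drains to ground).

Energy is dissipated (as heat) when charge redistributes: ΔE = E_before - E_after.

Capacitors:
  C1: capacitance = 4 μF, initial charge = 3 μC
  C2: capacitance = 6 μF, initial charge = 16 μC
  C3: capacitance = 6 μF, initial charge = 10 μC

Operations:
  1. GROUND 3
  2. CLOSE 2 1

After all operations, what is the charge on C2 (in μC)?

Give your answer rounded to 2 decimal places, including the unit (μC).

Initial: C1(4μF, Q=3μC, V=0.75V), C2(6μF, Q=16μC, V=2.67V), C3(6μF, Q=10μC, V=1.67V)
Op 1: GROUND 3: Q3=0; energy lost=8.333
Op 2: CLOSE 2-1: Q_total=19.00, C_total=10.00, V=1.90; Q2=11.40, Q1=7.60; dissipated=4.408
Final charges: Q1=7.60, Q2=11.40, Q3=0.00

Answer: 11.40 μC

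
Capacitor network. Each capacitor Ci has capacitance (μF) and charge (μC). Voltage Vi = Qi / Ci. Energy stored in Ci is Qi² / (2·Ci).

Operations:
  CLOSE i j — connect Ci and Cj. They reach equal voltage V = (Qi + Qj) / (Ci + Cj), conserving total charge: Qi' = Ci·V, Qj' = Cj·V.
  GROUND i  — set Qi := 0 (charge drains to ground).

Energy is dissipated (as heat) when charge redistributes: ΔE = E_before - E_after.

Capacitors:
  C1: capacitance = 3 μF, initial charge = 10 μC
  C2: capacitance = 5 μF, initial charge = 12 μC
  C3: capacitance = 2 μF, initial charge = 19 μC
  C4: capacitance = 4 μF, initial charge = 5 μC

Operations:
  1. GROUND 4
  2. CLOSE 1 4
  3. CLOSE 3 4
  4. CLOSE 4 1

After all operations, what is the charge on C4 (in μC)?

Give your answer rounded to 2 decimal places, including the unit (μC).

Initial: C1(3μF, Q=10μC, V=3.33V), C2(5μF, Q=12μC, V=2.40V), C3(2μF, Q=19μC, V=9.50V), C4(4μF, Q=5μC, V=1.25V)
Op 1: GROUND 4: Q4=0; energy lost=3.125
Op 2: CLOSE 1-4: Q_total=10.00, C_total=7.00, V=1.43; Q1=4.29, Q4=5.71; dissipated=9.524
Op 3: CLOSE 3-4: Q_total=24.71, C_total=6.00, V=4.12; Q3=8.24, Q4=16.48; dissipated=43.432
Op 4: CLOSE 4-1: Q_total=20.76, C_total=7.00, V=2.97; Q4=11.86, Q1=8.90; dissipated=6.205
Final charges: Q1=8.90, Q2=12.00, Q3=8.24, Q4=11.86

Answer: 11.86 μC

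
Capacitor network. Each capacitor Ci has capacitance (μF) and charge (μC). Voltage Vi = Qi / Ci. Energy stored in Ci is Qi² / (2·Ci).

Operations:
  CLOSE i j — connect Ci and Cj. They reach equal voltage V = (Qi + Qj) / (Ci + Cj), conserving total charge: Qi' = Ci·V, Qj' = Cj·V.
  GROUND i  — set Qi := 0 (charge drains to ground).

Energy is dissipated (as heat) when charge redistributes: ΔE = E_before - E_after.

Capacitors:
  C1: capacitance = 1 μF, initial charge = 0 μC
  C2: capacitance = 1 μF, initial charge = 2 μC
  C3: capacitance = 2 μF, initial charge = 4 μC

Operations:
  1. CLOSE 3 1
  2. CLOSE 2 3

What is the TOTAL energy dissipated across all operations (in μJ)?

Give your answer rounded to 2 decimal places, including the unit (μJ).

Initial: C1(1μF, Q=0μC, V=0.00V), C2(1μF, Q=2μC, V=2.00V), C3(2μF, Q=4μC, V=2.00V)
Op 1: CLOSE 3-1: Q_total=4.00, C_total=3.00, V=1.33; Q3=2.67, Q1=1.33; dissipated=1.333
Op 2: CLOSE 2-3: Q_total=4.67, C_total=3.00, V=1.56; Q2=1.56, Q3=3.11; dissipated=0.148
Total dissipated: 1.481 μJ

Answer: 1.48 μJ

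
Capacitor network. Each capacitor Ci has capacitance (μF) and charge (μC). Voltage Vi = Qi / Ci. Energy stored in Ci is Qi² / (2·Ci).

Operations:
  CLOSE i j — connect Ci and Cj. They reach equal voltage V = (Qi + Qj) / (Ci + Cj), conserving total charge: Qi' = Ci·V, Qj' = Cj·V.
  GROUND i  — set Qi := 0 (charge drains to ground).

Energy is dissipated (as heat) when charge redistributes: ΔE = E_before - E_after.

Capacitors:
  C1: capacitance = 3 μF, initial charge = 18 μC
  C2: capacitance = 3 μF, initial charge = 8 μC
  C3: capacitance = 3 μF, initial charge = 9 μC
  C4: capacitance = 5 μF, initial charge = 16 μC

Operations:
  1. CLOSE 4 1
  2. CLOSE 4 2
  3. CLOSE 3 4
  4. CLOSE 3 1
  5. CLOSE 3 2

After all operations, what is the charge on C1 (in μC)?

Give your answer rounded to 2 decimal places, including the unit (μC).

Answer: 11.49 μC

Derivation:
Initial: C1(3μF, Q=18μC, V=6.00V), C2(3μF, Q=8μC, V=2.67V), C3(3μF, Q=9μC, V=3.00V), C4(5μF, Q=16μC, V=3.20V)
Op 1: CLOSE 4-1: Q_total=34.00, C_total=8.00, V=4.25; Q4=21.25, Q1=12.75; dissipated=7.350
Op 2: CLOSE 4-2: Q_total=29.25, C_total=8.00, V=3.66; Q4=18.28, Q2=10.97; dissipated=2.350
Op 3: CLOSE 3-4: Q_total=27.28, C_total=8.00, V=3.41; Q3=10.23, Q4=17.05; dissipated=0.404
Op 4: CLOSE 3-1: Q_total=22.98, C_total=6.00, V=3.83; Q3=11.49, Q1=11.49; dissipated=0.529
Op 5: CLOSE 3-2: Q_total=22.46, C_total=6.00, V=3.74; Q3=11.23, Q2=11.23; dissipated=0.023
Final charges: Q1=11.49, Q2=11.23, Q3=11.23, Q4=17.05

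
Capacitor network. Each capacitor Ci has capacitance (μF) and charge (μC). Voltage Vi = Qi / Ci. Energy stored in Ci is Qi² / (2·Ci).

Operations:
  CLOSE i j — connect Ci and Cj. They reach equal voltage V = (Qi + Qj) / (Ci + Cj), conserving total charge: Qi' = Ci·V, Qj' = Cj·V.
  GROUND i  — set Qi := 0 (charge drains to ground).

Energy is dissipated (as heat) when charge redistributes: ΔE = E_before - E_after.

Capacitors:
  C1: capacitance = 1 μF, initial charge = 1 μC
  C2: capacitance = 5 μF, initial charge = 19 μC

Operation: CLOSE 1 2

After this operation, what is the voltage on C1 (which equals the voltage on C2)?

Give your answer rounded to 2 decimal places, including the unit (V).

Answer: 3.33 V

Derivation:
Initial: C1(1μF, Q=1μC, V=1.00V), C2(5μF, Q=19μC, V=3.80V)
Op 1: CLOSE 1-2: Q_total=20.00, C_total=6.00, V=3.33; Q1=3.33, Q2=16.67; dissipated=3.267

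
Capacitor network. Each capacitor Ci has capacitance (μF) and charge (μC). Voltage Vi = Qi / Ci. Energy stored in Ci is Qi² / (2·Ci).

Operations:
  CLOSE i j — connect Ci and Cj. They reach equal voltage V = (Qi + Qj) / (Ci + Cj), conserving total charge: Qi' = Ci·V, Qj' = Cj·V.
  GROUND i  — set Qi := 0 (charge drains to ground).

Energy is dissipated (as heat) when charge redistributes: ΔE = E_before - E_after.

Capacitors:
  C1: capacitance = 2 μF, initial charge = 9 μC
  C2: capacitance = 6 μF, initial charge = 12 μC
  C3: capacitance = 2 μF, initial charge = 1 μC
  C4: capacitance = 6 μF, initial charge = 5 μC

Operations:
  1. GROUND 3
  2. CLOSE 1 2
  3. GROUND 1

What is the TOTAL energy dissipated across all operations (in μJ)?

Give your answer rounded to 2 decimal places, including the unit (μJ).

Answer: 11.83 μJ

Derivation:
Initial: C1(2μF, Q=9μC, V=4.50V), C2(6μF, Q=12μC, V=2.00V), C3(2μF, Q=1μC, V=0.50V), C4(6μF, Q=5μC, V=0.83V)
Op 1: GROUND 3: Q3=0; energy lost=0.250
Op 2: CLOSE 1-2: Q_total=21.00, C_total=8.00, V=2.62; Q1=5.25, Q2=15.75; dissipated=4.688
Op 3: GROUND 1: Q1=0; energy lost=6.891
Total dissipated: 11.828 μJ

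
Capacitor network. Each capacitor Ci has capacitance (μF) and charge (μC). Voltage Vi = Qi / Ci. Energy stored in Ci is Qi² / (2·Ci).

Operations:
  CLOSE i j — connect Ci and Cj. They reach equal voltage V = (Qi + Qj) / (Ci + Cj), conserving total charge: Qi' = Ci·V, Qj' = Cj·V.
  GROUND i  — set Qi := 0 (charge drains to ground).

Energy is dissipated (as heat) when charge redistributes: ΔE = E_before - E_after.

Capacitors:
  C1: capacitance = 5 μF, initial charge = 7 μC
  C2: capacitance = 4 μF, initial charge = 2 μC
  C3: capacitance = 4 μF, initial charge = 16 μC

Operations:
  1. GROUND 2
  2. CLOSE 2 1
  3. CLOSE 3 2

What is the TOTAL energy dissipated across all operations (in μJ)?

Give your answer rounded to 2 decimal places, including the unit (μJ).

Answer: 13.06 μJ

Derivation:
Initial: C1(5μF, Q=7μC, V=1.40V), C2(4μF, Q=2μC, V=0.50V), C3(4μF, Q=16μC, V=4.00V)
Op 1: GROUND 2: Q2=0; energy lost=0.500
Op 2: CLOSE 2-1: Q_total=7.00, C_total=9.00, V=0.78; Q2=3.11, Q1=3.89; dissipated=2.178
Op 3: CLOSE 3-2: Q_total=19.11, C_total=8.00, V=2.39; Q3=9.56, Q2=9.56; dissipated=10.383
Total dissipated: 13.060 μJ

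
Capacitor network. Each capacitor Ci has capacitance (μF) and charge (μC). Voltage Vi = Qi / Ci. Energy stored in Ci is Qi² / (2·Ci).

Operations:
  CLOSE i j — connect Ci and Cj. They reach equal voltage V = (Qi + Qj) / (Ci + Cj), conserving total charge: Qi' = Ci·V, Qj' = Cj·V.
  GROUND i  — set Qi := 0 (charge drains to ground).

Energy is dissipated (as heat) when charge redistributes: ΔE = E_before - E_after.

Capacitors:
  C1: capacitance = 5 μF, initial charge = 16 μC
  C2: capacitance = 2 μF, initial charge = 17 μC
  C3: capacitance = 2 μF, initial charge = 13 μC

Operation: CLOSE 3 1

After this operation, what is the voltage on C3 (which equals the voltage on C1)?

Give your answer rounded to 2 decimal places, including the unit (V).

Initial: C1(5μF, Q=16μC, V=3.20V), C2(2μF, Q=17μC, V=8.50V), C3(2μF, Q=13μC, V=6.50V)
Op 1: CLOSE 3-1: Q_total=29.00, C_total=7.00, V=4.14; Q3=8.29, Q1=20.71; dissipated=7.779

Answer: 4.14 V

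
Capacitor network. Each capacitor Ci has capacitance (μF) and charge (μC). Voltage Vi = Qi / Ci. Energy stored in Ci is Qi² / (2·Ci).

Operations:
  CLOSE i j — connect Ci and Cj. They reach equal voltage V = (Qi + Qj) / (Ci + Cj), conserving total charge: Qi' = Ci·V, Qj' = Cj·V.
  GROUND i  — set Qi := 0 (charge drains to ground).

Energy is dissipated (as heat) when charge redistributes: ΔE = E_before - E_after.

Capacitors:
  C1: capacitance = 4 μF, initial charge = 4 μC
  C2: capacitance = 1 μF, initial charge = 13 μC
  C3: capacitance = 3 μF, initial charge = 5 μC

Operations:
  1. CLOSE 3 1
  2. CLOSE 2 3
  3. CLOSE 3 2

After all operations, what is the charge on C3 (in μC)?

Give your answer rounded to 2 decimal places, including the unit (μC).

Initial: C1(4μF, Q=4μC, V=1.00V), C2(1μF, Q=13μC, V=13.00V), C3(3μF, Q=5μC, V=1.67V)
Op 1: CLOSE 3-1: Q_total=9.00, C_total=7.00, V=1.29; Q3=3.86, Q1=5.14; dissipated=0.381
Op 2: CLOSE 2-3: Q_total=16.86, C_total=4.00, V=4.21; Q2=4.21, Q3=12.64; dissipated=51.459
Op 3: CLOSE 3-2: Q_total=16.86, C_total=4.00, V=4.21; Q3=12.64, Q2=4.21; dissipated=0.000
Final charges: Q1=5.14, Q2=4.21, Q3=12.64

Answer: 12.64 μC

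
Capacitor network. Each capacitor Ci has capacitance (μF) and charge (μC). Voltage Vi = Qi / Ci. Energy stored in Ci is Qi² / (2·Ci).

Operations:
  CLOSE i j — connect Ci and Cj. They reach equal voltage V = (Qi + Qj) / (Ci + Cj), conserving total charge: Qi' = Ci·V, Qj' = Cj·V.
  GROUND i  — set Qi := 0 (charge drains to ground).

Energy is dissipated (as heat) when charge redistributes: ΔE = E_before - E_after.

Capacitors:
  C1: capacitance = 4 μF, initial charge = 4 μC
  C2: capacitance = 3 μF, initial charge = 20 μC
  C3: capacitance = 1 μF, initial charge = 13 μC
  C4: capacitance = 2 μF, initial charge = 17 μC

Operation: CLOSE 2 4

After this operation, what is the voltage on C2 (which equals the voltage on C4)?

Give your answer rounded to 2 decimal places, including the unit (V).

Initial: C1(4μF, Q=4μC, V=1.00V), C2(3μF, Q=20μC, V=6.67V), C3(1μF, Q=13μC, V=13.00V), C4(2μF, Q=17μC, V=8.50V)
Op 1: CLOSE 2-4: Q_total=37.00, C_total=5.00, V=7.40; Q2=22.20, Q4=14.80; dissipated=2.017

Answer: 7.40 V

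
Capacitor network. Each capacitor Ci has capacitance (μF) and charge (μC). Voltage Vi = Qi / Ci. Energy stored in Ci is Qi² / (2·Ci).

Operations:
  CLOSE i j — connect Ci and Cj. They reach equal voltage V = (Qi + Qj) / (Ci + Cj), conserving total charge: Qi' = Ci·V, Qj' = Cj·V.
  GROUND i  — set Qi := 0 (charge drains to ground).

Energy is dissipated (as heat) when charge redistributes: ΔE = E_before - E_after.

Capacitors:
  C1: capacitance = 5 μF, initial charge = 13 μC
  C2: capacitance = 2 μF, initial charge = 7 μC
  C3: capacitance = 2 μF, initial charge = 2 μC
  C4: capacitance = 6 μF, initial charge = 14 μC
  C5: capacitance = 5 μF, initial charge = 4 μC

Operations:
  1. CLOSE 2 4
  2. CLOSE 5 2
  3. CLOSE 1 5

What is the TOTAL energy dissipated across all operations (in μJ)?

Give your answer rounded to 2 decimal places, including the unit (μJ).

Answer: 5.44 μJ

Derivation:
Initial: C1(5μF, Q=13μC, V=2.60V), C2(2μF, Q=7μC, V=3.50V), C3(2μF, Q=2μC, V=1.00V), C4(6μF, Q=14μC, V=2.33V), C5(5μF, Q=4μC, V=0.80V)
Op 1: CLOSE 2-4: Q_total=21.00, C_total=8.00, V=2.62; Q2=5.25, Q4=15.75; dissipated=1.021
Op 2: CLOSE 5-2: Q_total=9.25, C_total=7.00, V=1.32; Q5=6.61, Q2=2.64; dissipated=2.379
Op 3: CLOSE 1-5: Q_total=19.61, C_total=10.00, V=1.96; Q1=9.80, Q5=9.80; dissipated=2.043
Total dissipated: 5.443 μJ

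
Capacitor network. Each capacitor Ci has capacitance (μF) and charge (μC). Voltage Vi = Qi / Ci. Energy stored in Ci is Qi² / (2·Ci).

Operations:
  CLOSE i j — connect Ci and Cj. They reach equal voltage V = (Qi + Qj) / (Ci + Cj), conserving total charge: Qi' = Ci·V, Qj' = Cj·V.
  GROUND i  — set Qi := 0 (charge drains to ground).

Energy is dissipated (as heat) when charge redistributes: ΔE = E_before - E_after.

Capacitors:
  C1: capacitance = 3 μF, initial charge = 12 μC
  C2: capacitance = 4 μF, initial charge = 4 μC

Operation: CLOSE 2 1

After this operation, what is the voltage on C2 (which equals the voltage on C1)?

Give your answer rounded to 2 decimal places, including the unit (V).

Answer: 2.29 V

Derivation:
Initial: C1(3μF, Q=12μC, V=4.00V), C2(4μF, Q=4μC, V=1.00V)
Op 1: CLOSE 2-1: Q_total=16.00, C_total=7.00, V=2.29; Q2=9.14, Q1=6.86; dissipated=7.714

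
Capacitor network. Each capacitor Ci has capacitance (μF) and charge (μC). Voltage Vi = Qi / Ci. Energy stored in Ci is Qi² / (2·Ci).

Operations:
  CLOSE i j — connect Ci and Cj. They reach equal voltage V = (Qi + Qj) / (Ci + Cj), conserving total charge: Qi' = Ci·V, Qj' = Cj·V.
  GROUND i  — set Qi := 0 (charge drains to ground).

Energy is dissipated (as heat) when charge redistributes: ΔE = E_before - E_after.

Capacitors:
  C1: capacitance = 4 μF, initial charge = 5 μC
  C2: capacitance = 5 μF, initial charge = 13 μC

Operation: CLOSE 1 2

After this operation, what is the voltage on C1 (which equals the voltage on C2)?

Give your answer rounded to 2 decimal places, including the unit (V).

Answer: 2.00 V

Derivation:
Initial: C1(4μF, Q=5μC, V=1.25V), C2(5μF, Q=13μC, V=2.60V)
Op 1: CLOSE 1-2: Q_total=18.00, C_total=9.00, V=2.00; Q1=8.00, Q2=10.00; dissipated=2.025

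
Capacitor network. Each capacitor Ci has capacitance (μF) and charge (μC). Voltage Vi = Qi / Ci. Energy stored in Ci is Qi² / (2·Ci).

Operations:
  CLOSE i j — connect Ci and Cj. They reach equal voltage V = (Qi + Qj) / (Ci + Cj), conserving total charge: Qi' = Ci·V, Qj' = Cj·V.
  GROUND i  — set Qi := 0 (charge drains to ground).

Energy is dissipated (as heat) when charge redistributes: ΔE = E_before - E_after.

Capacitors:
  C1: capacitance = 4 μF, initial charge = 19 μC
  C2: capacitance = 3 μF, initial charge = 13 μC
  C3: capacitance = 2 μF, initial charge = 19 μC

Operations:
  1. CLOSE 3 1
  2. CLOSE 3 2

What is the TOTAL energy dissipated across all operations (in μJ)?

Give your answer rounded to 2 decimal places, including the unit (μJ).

Answer: 17.44 μJ

Derivation:
Initial: C1(4μF, Q=19μC, V=4.75V), C2(3μF, Q=13μC, V=4.33V), C3(2μF, Q=19μC, V=9.50V)
Op 1: CLOSE 3-1: Q_total=38.00, C_total=6.00, V=6.33; Q3=12.67, Q1=25.33; dissipated=15.042
Op 2: CLOSE 3-2: Q_total=25.67, C_total=5.00, V=5.13; Q3=10.27, Q2=15.40; dissipated=2.400
Total dissipated: 17.442 μJ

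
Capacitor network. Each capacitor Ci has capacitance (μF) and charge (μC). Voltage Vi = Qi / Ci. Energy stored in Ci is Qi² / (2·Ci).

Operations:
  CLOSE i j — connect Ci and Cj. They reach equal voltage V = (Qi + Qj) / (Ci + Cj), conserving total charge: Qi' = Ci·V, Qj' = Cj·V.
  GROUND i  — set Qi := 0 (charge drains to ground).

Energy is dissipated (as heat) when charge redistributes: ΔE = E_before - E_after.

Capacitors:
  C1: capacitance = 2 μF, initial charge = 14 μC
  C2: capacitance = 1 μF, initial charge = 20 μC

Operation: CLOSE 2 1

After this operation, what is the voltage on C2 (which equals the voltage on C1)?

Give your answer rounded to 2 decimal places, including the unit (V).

Answer: 11.33 V

Derivation:
Initial: C1(2μF, Q=14μC, V=7.00V), C2(1μF, Q=20μC, V=20.00V)
Op 1: CLOSE 2-1: Q_total=34.00, C_total=3.00, V=11.33; Q2=11.33, Q1=22.67; dissipated=56.333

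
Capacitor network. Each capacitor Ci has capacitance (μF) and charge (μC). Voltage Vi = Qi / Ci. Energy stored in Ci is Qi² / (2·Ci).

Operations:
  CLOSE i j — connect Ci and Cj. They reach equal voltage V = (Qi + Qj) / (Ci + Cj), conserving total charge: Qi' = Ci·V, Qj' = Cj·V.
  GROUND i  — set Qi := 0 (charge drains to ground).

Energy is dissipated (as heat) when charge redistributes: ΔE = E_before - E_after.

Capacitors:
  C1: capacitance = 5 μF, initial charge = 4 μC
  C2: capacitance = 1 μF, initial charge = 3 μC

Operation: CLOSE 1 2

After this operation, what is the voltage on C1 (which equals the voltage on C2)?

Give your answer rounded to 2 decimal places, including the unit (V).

Answer: 1.17 V

Derivation:
Initial: C1(5μF, Q=4μC, V=0.80V), C2(1μF, Q=3μC, V=3.00V)
Op 1: CLOSE 1-2: Q_total=7.00, C_total=6.00, V=1.17; Q1=5.83, Q2=1.17; dissipated=2.017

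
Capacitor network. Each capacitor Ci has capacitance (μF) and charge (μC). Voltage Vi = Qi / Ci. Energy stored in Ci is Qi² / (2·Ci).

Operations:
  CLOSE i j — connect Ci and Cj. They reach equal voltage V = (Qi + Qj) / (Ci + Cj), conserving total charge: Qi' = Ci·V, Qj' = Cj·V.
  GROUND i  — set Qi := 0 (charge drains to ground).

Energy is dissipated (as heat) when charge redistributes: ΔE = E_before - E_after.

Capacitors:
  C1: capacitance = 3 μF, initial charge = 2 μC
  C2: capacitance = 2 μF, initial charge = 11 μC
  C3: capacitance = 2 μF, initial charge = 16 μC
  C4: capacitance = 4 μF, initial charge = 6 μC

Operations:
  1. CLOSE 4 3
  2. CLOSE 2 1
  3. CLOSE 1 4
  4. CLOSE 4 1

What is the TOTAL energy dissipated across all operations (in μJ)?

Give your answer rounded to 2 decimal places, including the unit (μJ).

Initial: C1(3μF, Q=2μC, V=0.67V), C2(2μF, Q=11μC, V=5.50V), C3(2μF, Q=16μC, V=8.00V), C4(4μF, Q=6μC, V=1.50V)
Op 1: CLOSE 4-3: Q_total=22.00, C_total=6.00, V=3.67; Q4=14.67, Q3=7.33; dissipated=28.167
Op 2: CLOSE 2-1: Q_total=13.00, C_total=5.00, V=2.60; Q2=5.20, Q1=7.80; dissipated=14.017
Op 3: CLOSE 1-4: Q_total=22.47, C_total=7.00, V=3.21; Q1=9.63, Q4=12.84; dissipated=0.975
Op 4: CLOSE 4-1: Q_total=22.47, C_total=7.00, V=3.21; Q4=12.84, Q1=9.63; dissipated=0.000
Total dissipated: 43.159 μJ

Answer: 43.16 μJ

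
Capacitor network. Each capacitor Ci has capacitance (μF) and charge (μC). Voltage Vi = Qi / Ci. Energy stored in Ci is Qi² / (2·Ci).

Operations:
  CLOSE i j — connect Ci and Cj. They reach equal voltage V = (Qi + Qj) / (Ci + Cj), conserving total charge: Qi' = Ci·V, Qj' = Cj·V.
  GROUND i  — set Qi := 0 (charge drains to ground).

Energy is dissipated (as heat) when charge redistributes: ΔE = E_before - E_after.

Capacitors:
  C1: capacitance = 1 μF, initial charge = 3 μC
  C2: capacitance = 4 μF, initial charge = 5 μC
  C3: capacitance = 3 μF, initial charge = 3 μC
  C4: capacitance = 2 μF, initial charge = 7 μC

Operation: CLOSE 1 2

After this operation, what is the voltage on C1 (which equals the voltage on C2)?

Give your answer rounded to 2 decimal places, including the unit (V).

Answer: 1.60 V

Derivation:
Initial: C1(1μF, Q=3μC, V=3.00V), C2(4μF, Q=5μC, V=1.25V), C3(3μF, Q=3μC, V=1.00V), C4(2μF, Q=7μC, V=3.50V)
Op 1: CLOSE 1-2: Q_total=8.00, C_total=5.00, V=1.60; Q1=1.60, Q2=6.40; dissipated=1.225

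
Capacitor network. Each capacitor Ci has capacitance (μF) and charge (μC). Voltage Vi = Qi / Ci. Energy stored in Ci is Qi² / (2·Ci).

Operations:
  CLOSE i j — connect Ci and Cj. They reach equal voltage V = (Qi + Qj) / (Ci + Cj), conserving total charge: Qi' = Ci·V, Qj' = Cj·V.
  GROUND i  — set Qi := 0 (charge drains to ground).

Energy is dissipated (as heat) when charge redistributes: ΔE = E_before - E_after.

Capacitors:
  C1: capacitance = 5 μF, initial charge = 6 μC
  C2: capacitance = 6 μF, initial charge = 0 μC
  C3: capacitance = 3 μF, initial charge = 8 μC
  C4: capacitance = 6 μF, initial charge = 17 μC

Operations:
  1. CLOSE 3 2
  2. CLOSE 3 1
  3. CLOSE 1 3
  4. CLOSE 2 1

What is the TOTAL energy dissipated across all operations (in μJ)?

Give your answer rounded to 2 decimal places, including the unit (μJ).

Initial: C1(5μF, Q=6μC, V=1.20V), C2(6μF, Q=0μC, V=0.00V), C3(3μF, Q=8μC, V=2.67V), C4(6μF, Q=17μC, V=2.83V)
Op 1: CLOSE 3-2: Q_total=8.00, C_total=9.00, V=0.89; Q3=2.67, Q2=5.33; dissipated=7.111
Op 2: CLOSE 3-1: Q_total=8.67, C_total=8.00, V=1.08; Q3=3.25, Q1=5.42; dissipated=0.091
Op 3: CLOSE 1-3: Q_total=8.67, C_total=8.00, V=1.08; Q1=5.42, Q3=3.25; dissipated=0.000
Op 4: CLOSE 2-1: Q_total=10.75, C_total=11.00, V=0.98; Q2=5.86, Q1=4.89; dissipated=0.052
Total dissipated: 7.253 μJ

Answer: 7.25 μJ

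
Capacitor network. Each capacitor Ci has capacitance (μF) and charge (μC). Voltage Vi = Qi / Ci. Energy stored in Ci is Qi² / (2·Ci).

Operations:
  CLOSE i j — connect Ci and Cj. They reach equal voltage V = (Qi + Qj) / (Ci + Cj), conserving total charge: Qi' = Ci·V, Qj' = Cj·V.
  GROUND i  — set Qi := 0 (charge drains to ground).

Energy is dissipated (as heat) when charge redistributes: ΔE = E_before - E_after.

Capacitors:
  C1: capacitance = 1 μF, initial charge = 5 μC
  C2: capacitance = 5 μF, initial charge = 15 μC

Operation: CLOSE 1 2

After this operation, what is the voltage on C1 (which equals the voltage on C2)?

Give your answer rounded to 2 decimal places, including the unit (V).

Answer: 3.33 V

Derivation:
Initial: C1(1μF, Q=5μC, V=5.00V), C2(5μF, Q=15μC, V=3.00V)
Op 1: CLOSE 1-2: Q_total=20.00, C_total=6.00, V=3.33; Q1=3.33, Q2=16.67; dissipated=1.667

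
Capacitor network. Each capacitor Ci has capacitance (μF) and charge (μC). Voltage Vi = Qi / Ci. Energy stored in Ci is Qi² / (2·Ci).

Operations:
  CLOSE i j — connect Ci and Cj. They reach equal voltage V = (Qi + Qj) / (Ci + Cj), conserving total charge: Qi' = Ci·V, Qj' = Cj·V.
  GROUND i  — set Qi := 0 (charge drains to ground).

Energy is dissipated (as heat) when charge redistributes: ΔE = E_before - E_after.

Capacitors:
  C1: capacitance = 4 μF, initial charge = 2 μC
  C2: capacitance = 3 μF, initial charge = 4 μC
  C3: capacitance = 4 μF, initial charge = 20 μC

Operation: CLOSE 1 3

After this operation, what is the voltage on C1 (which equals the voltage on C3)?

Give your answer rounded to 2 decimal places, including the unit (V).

Initial: C1(4μF, Q=2μC, V=0.50V), C2(3μF, Q=4μC, V=1.33V), C3(4μF, Q=20μC, V=5.00V)
Op 1: CLOSE 1-3: Q_total=22.00, C_total=8.00, V=2.75; Q1=11.00, Q3=11.00; dissipated=20.250

Answer: 2.75 V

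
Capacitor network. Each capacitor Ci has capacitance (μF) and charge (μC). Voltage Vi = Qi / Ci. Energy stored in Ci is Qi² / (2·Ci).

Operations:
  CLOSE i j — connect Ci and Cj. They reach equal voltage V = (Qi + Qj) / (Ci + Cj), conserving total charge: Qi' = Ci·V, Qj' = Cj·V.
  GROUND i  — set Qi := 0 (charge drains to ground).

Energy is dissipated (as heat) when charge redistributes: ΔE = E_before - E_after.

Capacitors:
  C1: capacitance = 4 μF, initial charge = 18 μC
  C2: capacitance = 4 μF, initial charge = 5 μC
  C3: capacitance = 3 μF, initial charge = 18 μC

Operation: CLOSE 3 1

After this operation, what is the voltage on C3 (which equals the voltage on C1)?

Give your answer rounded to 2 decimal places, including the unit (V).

Initial: C1(4μF, Q=18μC, V=4.50V), C2(4μF, Q=5μC, V=1.25V), C3(3μF, Q=18μC, V=6.00V)
Op 1: CLOSE 3-1: Q_total=36.00, C_total=7.00, V=5.14; Q3=15.43, Q1=20.57; dissipated=1.929

Answer: 5.14 V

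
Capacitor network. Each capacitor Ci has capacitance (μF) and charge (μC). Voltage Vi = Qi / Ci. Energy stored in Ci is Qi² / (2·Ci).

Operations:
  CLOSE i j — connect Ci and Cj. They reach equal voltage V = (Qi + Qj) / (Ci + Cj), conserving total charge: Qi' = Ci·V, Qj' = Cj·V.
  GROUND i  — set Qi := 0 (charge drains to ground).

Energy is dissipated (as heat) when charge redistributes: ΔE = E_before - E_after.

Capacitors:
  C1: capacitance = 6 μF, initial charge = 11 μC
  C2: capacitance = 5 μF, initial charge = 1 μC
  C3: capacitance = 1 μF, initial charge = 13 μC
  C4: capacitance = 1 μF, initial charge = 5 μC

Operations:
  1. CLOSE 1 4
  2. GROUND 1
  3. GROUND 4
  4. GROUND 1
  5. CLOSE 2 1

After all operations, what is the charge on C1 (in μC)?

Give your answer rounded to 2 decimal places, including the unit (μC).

Initial: C1(6μF, Q=11μC, V=1.83V), C2(5μF, Q=1μC, V=0.20V), C3(1μF, Q=13μC, V=13.00V), C4(1μF, Q=5μC, V=5.00V)
Op 1: CLOSE 1-4: Q_total=16.00, C_total=7.00, V=2.29; Q1=13.71, Q4=2.29; dissipated=4.298
Op 2: GROUND 1: Q1=0; energy lost=15.673
Op 3: GROUND 4: Q4=0; energy lost=2.612
Op 4: GROUND 1: Q1=0; energy lost=0.000
Op 5: CLOSE 2-1: Q_total=1.00, C_total=11.00, V=0.09; Q2=0.45, Q1=0.55; dissipated=0.055
Final charges: Q1=0.55, Q2=0.45, Q3=13.00, Q4=0.00

Answer: 0.55 μC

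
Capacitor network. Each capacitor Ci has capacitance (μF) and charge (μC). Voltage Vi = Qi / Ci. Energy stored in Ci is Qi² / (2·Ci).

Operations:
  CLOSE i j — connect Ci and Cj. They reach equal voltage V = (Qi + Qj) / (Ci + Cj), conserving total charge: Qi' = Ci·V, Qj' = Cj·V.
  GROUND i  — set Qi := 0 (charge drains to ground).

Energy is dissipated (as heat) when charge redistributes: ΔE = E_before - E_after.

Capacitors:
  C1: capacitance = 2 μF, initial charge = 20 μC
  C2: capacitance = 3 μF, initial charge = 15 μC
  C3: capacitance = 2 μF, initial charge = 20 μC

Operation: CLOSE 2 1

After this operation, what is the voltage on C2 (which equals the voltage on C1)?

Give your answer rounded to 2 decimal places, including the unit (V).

Initial: C1(2μF, Q=20μC, V=10.00V), C2(3μF, Q=15μC, V=5.00V), C3(2μF, Q=20μC, V=10.00V)
Op 1: CLOSE 2-1: Q_total=35.00, C_total=5.00, V=7.00; Q2=21.00, Q1=14.00; dissipated=15.000

Answer: 7.00 V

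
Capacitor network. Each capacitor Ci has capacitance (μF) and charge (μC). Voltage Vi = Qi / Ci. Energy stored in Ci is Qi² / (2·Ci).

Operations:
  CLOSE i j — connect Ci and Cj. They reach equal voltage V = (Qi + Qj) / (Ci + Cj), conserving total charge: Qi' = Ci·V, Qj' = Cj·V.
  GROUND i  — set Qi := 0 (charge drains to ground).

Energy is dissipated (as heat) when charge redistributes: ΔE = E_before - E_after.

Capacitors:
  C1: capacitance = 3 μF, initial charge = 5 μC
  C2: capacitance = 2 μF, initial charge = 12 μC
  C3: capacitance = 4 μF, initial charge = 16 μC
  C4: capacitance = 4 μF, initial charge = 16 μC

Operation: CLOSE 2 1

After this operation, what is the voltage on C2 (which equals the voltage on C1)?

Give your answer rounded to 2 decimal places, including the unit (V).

Answer: 3.40 V

Derivation:
Initial: C1(3μF, Q=5μC, V=1.67V), C2(2μF, Q=12μC, V=6.00V), C3(4μF, Q=16μC, V=4.00V), C4(4μF, Q=16μC, V=4.00V)
Op 1: CLOSE 2-1: Q_total=17.00, C_total=5.00, V=3.40; Q2=6.80, Q1=10.20; dissipated=11.267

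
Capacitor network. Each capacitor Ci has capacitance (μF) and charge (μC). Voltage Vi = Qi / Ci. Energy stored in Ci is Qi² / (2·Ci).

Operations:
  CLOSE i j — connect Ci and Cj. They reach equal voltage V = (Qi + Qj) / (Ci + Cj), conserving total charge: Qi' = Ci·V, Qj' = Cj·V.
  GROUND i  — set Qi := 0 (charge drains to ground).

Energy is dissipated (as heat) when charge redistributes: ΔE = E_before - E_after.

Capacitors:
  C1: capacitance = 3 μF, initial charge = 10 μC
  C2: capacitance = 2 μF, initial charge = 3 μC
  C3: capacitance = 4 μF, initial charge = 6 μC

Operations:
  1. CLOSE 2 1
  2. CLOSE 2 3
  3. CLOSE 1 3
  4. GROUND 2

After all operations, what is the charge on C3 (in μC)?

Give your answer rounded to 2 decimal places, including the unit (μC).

Initial: C1(3μF, Q=10μC, V=3.33V), C2(2μF, Q=3μC, V=1.50V), C3(4μF, Q=6μC, V=1.50V)
Op 1: CLOSE 2-1: Q_total=13.00, C_total=5.00, V=2.60; Q2=5.20, Q1=7.80; dissipated=2.017
Op 2: CLOSE 2-3: Q_total=11.20, C_total=6.00, V=1.87; Q2=3.73, Q3=7.47; dissipated=0.807
Op 3: CLOSE 1-3: Q_total=15.27, C_total=7.00, V=2.18; Q1=6.54, Q3=8.72; dissipated=0.461
Op 4: GROUND 2: Q2=0; energy lost=3.484
Final charges: Q1=6.54, Q2=0.00, Q3=8.72

Answer: 8.72 μC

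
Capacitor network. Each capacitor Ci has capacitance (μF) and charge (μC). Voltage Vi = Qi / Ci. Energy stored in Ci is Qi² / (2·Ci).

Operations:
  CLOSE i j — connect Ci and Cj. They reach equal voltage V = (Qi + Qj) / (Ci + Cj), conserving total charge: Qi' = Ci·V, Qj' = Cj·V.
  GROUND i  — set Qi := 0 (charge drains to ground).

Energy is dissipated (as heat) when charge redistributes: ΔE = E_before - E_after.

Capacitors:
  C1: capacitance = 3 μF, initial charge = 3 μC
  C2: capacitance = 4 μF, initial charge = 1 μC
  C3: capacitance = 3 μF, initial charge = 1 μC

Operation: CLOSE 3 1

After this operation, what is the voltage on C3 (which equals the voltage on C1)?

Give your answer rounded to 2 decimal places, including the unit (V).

Answer: 0.67 V

Derivation:
Initial: C1(3μF, Q=3μC, V=1.00V), C2(4μF, Q=1μC, V=0.25V), C3(3μF, Q=1μC, V=0.33V)
Op 1: CLOSE 3-1: Q_total=4.00, C_total=6.00, V=0.67; Q3=2.00, Q1=2.00; dissipated=0.333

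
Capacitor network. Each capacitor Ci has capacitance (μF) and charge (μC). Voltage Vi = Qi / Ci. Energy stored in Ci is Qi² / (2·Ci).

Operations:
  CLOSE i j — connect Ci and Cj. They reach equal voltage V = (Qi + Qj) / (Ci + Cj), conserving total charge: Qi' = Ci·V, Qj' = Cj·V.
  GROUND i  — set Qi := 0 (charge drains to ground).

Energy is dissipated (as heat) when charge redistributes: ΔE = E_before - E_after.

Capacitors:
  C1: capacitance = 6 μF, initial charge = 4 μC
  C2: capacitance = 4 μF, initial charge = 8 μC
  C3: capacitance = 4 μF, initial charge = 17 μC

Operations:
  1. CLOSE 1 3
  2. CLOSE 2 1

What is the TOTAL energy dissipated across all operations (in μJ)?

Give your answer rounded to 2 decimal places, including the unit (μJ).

Answer: 15.42 μJ

Derivation:
Initial: C1(6μF, Q=4μC, V=0.67V), C2(4μF, Q=8μC, V=2.00V), C3(4μF, Q=17μC, V=4.25V)
Op 1: CLOSE 1-3: Q_total=21.00, C_total=10.00, V=2.10; Q1=12.60, Q3=8.40; dissipated=15.408
Op 2: CLOSE 2-1: Q_total=20.60, C_total=10.00, V=2.06; Q2=8.24, Q1=12.36; dissipated=0.012
Total dissipated: 15.420 μJ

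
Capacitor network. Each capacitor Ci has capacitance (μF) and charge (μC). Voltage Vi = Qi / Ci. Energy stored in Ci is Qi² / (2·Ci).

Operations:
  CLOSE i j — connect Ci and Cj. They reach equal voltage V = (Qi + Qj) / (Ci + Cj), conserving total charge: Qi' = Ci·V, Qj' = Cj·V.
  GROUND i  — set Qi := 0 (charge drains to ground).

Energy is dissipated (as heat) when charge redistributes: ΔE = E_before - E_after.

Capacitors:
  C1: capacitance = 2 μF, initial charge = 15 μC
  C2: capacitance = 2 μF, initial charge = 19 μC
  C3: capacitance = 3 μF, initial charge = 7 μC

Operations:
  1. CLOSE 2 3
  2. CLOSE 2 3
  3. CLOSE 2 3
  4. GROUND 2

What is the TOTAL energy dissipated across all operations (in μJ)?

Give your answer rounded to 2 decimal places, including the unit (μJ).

Initial: C1(2μF, Q=15μC, V=7.50V), C2(2μF, Q=19μC, V=9.50V), C3(3μF, Q=7μC, V=2.33V)
Op 1: CLOSE 2-3: Q_total=26.00, C_total=5.00, V=5.20; Q2=10.40, Q3=15.60; dissipated=30.817
Op 2: CLOSE 2-3: Q_total=26.00, C_total=5.00, V=5.20; Q2=10.40, Q3=15.60; dissipated=0.000
Op 3: CLOSE 2-3: Q_total=26.00, C_total=5.00, V=5.20; Q2=10.40, Q3=15.60; dissipated=0.000
Op 4: GROUND 2: Q2=0; energy lost=27.040
Total dissipated: 57.857 μJ

Answer: 57.86 μJ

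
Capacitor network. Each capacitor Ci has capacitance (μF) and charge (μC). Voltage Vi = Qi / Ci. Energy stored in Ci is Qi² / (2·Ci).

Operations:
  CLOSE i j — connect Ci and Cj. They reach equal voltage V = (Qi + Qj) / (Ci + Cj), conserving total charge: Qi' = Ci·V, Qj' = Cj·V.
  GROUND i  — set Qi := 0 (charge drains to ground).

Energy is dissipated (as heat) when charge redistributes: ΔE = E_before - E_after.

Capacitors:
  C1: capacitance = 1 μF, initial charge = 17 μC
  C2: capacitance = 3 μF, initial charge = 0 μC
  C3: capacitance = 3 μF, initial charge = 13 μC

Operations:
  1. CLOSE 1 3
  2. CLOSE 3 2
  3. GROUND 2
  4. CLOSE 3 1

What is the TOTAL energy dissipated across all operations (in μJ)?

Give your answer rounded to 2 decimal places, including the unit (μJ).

Answer: 128.72 μJ

Derivation:
Initial: C1(1μF, Q=17μC, V=17.00V), C2(3μF, Q=0μC, V=0.00V), C3(3μF, Q=13μC, V=4.33V)
Op 1: CLOSE 1-3: Q_total=30.00, C_total=4.00, V=7.50; Q1=7.50, Q3=22.50; dissipated=60.167
Op 2: CLOSE 3-2: Q_total=22.50, C_total=6.00, V=3.75; Q3=11.25, Q2=11.25; dissipated=42.188
Op 3: GROUND 2: Q2=0; energy lost=21.094
Op 4: CLOSE 3-1: Q_total=18.75, C_total=4.00, V=4.69; Q3=14.06, Q1=4.69; dissipated=5.273
Total dissipated: 128.721 μJ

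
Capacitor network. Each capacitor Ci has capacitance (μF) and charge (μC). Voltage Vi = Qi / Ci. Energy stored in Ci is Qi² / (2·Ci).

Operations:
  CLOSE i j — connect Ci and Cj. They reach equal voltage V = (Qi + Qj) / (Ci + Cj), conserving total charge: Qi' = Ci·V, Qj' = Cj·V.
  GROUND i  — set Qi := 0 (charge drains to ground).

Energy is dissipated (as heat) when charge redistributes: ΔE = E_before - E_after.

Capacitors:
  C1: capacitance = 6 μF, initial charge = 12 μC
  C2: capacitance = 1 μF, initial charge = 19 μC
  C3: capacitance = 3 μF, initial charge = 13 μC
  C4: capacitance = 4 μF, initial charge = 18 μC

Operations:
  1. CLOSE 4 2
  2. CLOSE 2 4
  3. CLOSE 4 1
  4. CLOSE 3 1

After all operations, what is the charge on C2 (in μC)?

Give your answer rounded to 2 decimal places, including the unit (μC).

Answer: 7.40 μC

Derivation:
Initial: C1(6μF, Q=12μC, V=2.00V), C2(1μF, Q=19μC, V=19.00V), C3(3μF, Q=13μC, V=4.33V), C4(4μF, Q=18μC, V=4.50V)
Op 1: CLOSE 4-2: Q_total=37.00, C_total=5.00, V=7.40; Q4=29.60, Q2=7.40; dissipated=84.100
Op 2: CLOSE 2-4: Q_total=37.00, C_total=5.00, V=7.40; Q2=7.40, Q4=29.60; dissipated=0.000
Op 3: CLOSE 4-1: Q_total=41.60, C_total=10.00, V=4.16; Q4=16.64, Q1=24.96; dissipated=34.992
Op 4: CLOSE 3-1: Q_total=37.96, C_total=9.00, V=4.22; Q3=12.65, Q1=25.31; dissipated=0.030
Final charges: Q1=25.31, Q2=7.40, Q3=12.65, Q4=16.64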